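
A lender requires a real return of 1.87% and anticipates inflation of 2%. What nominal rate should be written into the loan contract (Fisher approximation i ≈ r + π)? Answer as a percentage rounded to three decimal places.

i ≈ r + π = 1.87% + 2% = 3.870%.

3.870%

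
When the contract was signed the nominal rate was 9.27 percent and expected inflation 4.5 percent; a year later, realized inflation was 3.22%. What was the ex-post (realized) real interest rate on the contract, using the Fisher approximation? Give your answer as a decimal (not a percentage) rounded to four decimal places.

0.0605

Ex-post: 9.27% − 3.22% = 6.050%
So the realized real rate is 0.0605.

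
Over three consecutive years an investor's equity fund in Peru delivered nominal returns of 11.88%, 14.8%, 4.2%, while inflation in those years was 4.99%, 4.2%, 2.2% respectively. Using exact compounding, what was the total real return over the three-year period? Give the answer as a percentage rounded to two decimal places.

19.70%

Compound the nominal returns: 1.1188 × 1.1480 × 1.0420 = 1.338326.
Compound inflation: 1.0499 × 1.0420 × 1.0220 = 1.118064.
Deflate: 1.338326 / 1.118064 = 1.197004.
Total real return = 1.197004 − 1 → 19.70%.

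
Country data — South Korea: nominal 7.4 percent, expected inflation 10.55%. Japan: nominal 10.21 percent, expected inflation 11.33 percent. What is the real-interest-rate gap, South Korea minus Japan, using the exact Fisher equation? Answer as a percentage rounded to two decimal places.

-1.84%

South Korea: (1 + 0.0740)/(1 + 0.1055) − 1 = -2.8494%
Japan: (1 + 0.1021)/(1 + 0.1133) − 1 = -1.0060%
Differential = -2.8494% − (-1.0060%) = -1.8434% → -1.84%.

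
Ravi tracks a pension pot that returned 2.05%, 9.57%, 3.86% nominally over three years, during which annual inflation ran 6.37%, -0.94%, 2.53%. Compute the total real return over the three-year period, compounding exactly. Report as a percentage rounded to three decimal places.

7.494%

Nominal growth factor = 1.0205 × 1.0957 × 1.0386 = 1.161323
Price-level growth factor = 1.0637 × 0.9906 × 1.0253 = 1.080360
Real growth factor = 1.161323 / 1.080360 = 1.074941
Total real return = 1.074941 − 1 → 7.494%.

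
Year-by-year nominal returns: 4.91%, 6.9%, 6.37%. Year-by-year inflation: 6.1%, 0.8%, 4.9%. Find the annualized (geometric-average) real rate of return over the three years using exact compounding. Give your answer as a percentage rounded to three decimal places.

Compound the nominal returns: 1.0491 × 1.0690 × 1.0637 = 1.192926679.
Compound inflation: 1.0610 × 1.0080 × 1.0490 = 1.121892912.
Deflate: 1.192926679 / 1.121892912 = 1.063315996.
Annualized real rate = 1.063315996^(1/3) − 1 = 2.06749% → 2.067%.

2.067%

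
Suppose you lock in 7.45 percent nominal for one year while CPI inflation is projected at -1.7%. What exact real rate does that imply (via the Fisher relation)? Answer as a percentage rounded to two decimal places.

1 + r = 1.07450 / 0.98300 = 1.093082
r = 1.093082 − 1 = 9.3082%, i.e. 9.31%.

9.31%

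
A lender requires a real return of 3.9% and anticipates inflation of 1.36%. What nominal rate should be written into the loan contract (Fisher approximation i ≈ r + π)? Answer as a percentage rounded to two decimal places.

5.26%

i ≈ r + π = 3.9% + 1.36% = 5.26%.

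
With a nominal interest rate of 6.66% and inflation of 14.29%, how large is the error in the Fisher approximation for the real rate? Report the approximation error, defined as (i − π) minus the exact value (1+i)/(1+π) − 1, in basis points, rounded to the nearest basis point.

-95 basis points

Approximate: r ≈ 6.660% − 14.290% = -7.6300%
Exact: (1 + 0.0666)/(1 + 0.1429) − 1 = -6.6760%
Error = -7.6300% − (-6.6760%) = -0.9540% → -95 basis points.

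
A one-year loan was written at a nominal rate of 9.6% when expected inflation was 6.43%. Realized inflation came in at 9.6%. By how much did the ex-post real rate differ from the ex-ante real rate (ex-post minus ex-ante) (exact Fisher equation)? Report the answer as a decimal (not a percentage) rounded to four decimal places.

Ex-ante: (1 + 0.0960)/(1 + 0.0643) − 1 = 2.9785%
Ex-post: (1 + 0.0960)/(1 + 0.0960) − 1 = 0.0000%
Difference (ex-post − ex-ante) = -2.9785% → -0.0298.

-0.0298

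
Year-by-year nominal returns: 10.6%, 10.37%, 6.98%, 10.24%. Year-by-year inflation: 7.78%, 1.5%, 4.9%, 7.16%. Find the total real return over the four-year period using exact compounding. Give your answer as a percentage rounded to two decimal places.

Compound the nominal returns: 1.1060 × 1.1037 × 1.0698 × 1.1024 = 1.439620.
Compound inflation: 1.0778 × 1.0150 × 1.0490 × 1.0716 = 1.229737.
Deflate: 1.439620 / 1.229737 = 1.170673.
Total real return = 1.170673 − 1 → 17.07%.

17.07%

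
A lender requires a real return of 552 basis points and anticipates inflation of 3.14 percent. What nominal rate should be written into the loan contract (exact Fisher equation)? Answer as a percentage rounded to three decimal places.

8.833%

(1 + i) = (1 + r)(1 + π) = 1.05520 × 1.03140 = 1.08833328
i = 1.08833328 − 1, so the required nominal rate is 8.833%.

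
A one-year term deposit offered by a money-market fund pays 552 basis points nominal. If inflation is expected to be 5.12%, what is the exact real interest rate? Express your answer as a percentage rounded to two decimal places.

0.38%

By the Fisher equation, 1 + r = (1 + i)/(1 + π).
1 + r = 1.05520 / 1.05120 = 1.003805
r = 1.003805 − 1 = 0.3805%, i.e. 0.38%.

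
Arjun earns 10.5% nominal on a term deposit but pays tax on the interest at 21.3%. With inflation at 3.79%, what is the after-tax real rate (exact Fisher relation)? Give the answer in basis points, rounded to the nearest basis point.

After-tax nominal return = 10.5% × (1 − 0.213) = 8.2635%.
1 + r = 1.082635 / 1.03790 = 1.043101
After-tax real rate = 1.043101 − 1 → 431 basis points.

431 basis points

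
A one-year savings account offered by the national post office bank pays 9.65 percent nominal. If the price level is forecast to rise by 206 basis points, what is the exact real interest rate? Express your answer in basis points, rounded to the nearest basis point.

744 basis points

By the Fisher identity, 1 + r = (1 + i)/(1 + π).
1 + r = 1.09650 / 1.02060 = 1.074368
r = 1.074368 − 1 = 7.4368%, i.e. 744 basis points.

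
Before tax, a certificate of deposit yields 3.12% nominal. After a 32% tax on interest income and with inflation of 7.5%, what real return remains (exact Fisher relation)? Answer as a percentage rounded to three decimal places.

-5.003%

After-tax nominal return = 3.12% × (1 − 0.32) = 2.1216%.
1 + r = 1.021216 / 1.07500 = 0.949968
After-tax real rate = 0.949968 − 1 → -5.003%.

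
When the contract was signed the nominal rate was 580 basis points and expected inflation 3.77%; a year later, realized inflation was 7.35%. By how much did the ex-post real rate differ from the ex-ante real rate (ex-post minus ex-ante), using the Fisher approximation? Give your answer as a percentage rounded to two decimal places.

Ex-ante: 5.8% − 3.77% = 2.030%
Ex-post: 5.8% − 7.35% = -1.550%
Difference (ex-post − ex-ante) = -3.5800% → -3.58%.

-3.58%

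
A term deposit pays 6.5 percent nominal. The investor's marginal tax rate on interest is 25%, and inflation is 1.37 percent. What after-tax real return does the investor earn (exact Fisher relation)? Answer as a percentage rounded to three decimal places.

3.458%

After-tax nominal return = 6.5% × (1 − 0.25) = 4.8750%.
1 + r = 1.04875 / 1.01370 = 1.034576
After-tax real rate = 1.034576 − 1 → 3.458%.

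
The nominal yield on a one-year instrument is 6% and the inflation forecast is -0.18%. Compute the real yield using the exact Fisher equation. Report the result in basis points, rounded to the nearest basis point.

By the Fisher equation, 1 + r = (1 + i)/(1 + π).
1 + r = 1.06000 / 0.99820 = 1.061911
r = 1.061911 − 1 = 6.1911%, i.e. 619 basis points.

619 basis points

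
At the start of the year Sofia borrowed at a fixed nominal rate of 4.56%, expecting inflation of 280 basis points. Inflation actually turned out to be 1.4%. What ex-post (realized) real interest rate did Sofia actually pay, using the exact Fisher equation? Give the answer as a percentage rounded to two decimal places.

Ex-post: (1 + 0.0456)/(1 + 0.0140) − 1 = 3.1164%
So the realized real rate is 3.12%.

3.12%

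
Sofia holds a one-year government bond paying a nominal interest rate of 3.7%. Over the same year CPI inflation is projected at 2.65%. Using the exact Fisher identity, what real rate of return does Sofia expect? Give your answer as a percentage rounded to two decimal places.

1.02%

By the Fisher identity, 1 + r = (1 + i)/(1 + π).
1 + r = 1.03700 / 1.02650 = 1.010229
r = 1.010229 − 1 = 1.0229%, i.e. 1.02%.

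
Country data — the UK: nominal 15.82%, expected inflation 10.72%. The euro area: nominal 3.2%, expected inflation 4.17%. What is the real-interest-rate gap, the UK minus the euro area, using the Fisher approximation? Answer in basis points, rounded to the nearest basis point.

The UK: 15.82% − 10.72% = 5.100%
The euro area: 3.2% − 4.17% = -0.970%
Differential = 6.070% → 607 basis points.

607 basis points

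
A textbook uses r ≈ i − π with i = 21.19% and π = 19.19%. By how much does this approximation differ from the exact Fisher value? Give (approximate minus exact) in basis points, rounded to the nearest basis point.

32 basis points

Approximate: r ≈ 21.190% − 19.190% = 2.0000%
Exact: (1 + 0.2119)/(1 + 0.1919) − 1 = 1.6780%
Error = 2.0000% − 1.6780% = 0.3220% → 32 basis points.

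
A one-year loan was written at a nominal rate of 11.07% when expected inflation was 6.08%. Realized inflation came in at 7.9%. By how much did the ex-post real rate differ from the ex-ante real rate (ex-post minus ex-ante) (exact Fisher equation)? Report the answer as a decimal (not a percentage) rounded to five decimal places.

-0.01766

Ex-ante: (1 + 0.1107)/(1 + 0.0608) − 1 = 4.7040%
Ex-post: (1 + 0.1107)/(1 + 0.0790) − 1 = 2.9379%
Difference (ex-post − ex-ante) = -1.7661% → -0.01766.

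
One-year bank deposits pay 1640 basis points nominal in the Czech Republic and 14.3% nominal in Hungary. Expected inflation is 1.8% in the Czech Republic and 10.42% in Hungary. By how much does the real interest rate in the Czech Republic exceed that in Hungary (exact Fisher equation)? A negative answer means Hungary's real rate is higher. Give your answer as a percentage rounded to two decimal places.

10.83%

The Czech Republic: (1 + 0.1640)/(1 + 0.0180) − 1 = 14.3418%
Hungary: (1 + 0.1430)/(1 + 0.1042) − 1 = 3.5139%
Differential = 14.3418% − 3.5139% = 10.8280% → 10.83%.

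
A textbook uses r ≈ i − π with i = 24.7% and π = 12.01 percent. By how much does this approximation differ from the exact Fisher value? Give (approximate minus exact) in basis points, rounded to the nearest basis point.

136 basis points

Approximate: r ≈ 24.700% − 12.010% = 12.6900%
Exact: (1 + 0.2470)/(1 + 0.1201) − 1 = 11.3293%
Error = 12.6900% − 11.3293% = 1.3607% → 136 basis points.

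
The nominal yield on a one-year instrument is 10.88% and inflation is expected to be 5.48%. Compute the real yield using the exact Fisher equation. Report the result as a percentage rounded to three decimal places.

By the Fisher equation, 1 + r = (1 + i)/(1 + π).
1 + r = 1.10880 / 1.05480 = 1.0511945
r = 1.0511945 − 1 = 5.11945%, i.e. 5.119%.

5.119%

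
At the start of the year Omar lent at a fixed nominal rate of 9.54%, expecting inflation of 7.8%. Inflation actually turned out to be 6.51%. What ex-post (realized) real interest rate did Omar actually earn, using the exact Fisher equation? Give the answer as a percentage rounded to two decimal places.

2.84%

Ex-post: (1 + 0.0954)/(1 + 0.0651) − 1 = 2.8448%
So the realized real rate is 2.84%.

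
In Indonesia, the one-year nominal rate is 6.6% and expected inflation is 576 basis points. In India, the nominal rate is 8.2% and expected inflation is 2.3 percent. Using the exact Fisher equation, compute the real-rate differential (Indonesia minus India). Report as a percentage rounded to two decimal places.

-4.97%

Indonesia: (1 + 0.0660)/(1 + 0.0576) − 1 = 0.7943%
India: (1 + 0.0820)/(1 + 0.0230) − 1 = 5.7674%
Differential = 0.7943% − 5.7674% = -4.9731% → -4.97%.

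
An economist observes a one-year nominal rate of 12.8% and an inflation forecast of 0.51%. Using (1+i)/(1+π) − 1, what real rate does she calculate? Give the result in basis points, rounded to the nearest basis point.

1 + r = 1.12800 / 1.00510 = 1.122276
r = 1.122276 − 1 = 12.2276%, i.e. 1223 basis points.

1223 basis points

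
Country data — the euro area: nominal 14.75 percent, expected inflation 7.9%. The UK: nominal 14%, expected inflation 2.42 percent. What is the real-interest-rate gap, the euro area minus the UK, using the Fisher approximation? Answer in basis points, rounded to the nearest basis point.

-473 basis points

The euro area: 14.75% − 7.9% = 6.850%
The UK: 14% − 2.42% = 11.580%
Differential = -4.730% → -473 basis points.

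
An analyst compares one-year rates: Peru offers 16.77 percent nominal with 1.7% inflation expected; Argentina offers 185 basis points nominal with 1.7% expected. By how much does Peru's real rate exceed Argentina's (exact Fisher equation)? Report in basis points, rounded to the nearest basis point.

1467 basis points

Peru: (1 + 0.1677)/(1 + 0.0170) − 1 = 14.8181%
Argentina: (1 + 0.0185)/(1 + 0.0170) − 1 = 0.1475%
Differential = 14.8181% − 0.1475% = 14.6706% → 1467 basis points.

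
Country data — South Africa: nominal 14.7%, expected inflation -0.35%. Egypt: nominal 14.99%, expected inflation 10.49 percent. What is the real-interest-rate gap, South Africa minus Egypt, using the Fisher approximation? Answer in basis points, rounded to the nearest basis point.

1055 basis points

South Africa: 14.7% − (-0.35%) = 15.050%
Egypt: 14.99% − 10.49% = 4.500%
Differential = 10.550% → 1055 basis points.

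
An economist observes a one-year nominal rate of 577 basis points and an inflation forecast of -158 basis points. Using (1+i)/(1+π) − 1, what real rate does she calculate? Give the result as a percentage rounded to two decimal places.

By the Fisher equation, 1 + r = (1 + i)/(1 + π).
1 + r = 1.05770 / 0.98420 = 1.074680
r = 1.074680 − 1 = 7.4680%, i.e. 7.47%.

7.47%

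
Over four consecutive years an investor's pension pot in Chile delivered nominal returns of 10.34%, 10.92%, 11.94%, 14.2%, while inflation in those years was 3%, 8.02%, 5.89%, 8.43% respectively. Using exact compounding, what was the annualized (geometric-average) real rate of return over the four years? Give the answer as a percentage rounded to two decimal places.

5.20%

Nominal growth factor = 1.1034 × 1.1092 × 1.1194 × 1.1420 = 1.56456729
Price-level growth factor = 1.0300 × 1.0802 × 1.0589 × 1.0843 = 1.27745557
Real growth factor = 1.56456729 / 1.27745557 = 1.22475281
Annualized real rate = 1.22475281^(1/4) − 1 = 5.1991% → 5.20%.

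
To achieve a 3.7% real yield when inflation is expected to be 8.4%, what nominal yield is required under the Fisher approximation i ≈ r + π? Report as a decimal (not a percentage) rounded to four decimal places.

0.1210

i ≈ r + π = 3.7% + 8.4% = 0.1210.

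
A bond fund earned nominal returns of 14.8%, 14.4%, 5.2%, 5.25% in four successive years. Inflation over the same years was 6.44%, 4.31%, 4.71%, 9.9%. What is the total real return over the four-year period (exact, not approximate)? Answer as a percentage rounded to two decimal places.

Nominal growth factor = 1.1480 × 1.1440 × 1.0520 × 1.0525 = 1.454138
Price-level growth factor = 1.0644 × 1.0431 × 1.0471 × 1.0990 = 1.277664
Real growth factor = 1.454138 / 1.277664 = 1.138123
Total real return = 1.138123 − 1 → 13.81%.

13.81%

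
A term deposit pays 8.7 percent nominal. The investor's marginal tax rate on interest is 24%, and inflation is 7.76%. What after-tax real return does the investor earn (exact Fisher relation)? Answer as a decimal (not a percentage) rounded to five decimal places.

After-tax nominal return = 8.7% × (1 − 0.24) = 6.6120%.
1 + r = 1.06612 / 1.07760 = 0.989347
After-tax real rate = 0.989347 − 1 → -0.01065.

-0.01065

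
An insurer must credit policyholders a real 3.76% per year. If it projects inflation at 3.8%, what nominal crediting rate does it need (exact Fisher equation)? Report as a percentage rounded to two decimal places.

7.70%

(1 + i) = (1 + r)(1 + π) = 1.03760 × 1.03800 = 1.0770288
i = 1.0770288 − 1, so the required nominal rate is 7.70%.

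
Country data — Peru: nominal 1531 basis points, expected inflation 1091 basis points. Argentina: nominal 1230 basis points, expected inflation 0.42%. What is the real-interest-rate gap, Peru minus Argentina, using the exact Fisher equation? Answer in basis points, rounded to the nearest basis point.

-786 basis points

Peru: (1 + 0.1531)/(1 + 0.1091) − 1 = 3.9672%
Argentina: (1 + 0.1230)/(1 + 0.0042) − 1 = 11.8303%
Differential = 3.9672% − 11.8303% = -7.8631% → -786 basis points.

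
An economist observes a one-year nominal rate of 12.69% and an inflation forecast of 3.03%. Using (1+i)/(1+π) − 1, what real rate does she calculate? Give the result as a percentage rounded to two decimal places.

9.38%

By the Fisher identity, 1 + r = (1 + i)/(1 + π).
1 + r = 1.12690 / 1.03030 = 1.093759
r = 1.093759 − 1 = 9.3759%, i.e. 9.38%.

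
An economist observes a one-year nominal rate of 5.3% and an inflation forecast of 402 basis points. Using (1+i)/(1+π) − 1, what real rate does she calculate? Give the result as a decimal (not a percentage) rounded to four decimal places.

By the Fisher equation, 1 + r = (1 + i)/(1 + π).
1 + r = 1.05300 / 1.04020 = 1.012305
r = 1.012305 − 1 = 1.2305%, i.e. 0.0123.

0.0123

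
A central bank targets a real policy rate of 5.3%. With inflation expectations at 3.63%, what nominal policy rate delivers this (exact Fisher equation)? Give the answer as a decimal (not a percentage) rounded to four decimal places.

0.0912

(1 + i) = (1 + r)(1 + π) = 1.05300 × 1.03630 = 1.0912239
i = 1.0912239 − 1, so the required nominal rate is 0.0912.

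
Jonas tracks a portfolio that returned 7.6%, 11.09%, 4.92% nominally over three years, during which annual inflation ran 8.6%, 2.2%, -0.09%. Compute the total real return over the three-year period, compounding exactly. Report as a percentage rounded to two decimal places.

13.10%

Compound the nominal returns: 1.0760 × 1.1109 × 1.0492 = 1.254139.
Compound inflation: 1.0860 × 1.0220 × 0.9991 = 1.108893.
Deflate: 1.254139 / 1.108893 = 1.130982.
Total real return = 1.130982 − 1 → 13.10%.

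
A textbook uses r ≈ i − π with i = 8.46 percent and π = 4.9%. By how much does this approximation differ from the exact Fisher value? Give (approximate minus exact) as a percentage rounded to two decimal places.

0.17%

Approximate: r ≈ 8.460% − 4.900% = 3.5600%
Exact: (1 + 0.0846)/(1 + 0.0490) − 1 = 3.3937%
Error = 3.5600% − 3.3937% = 0.1663% → 0.17%.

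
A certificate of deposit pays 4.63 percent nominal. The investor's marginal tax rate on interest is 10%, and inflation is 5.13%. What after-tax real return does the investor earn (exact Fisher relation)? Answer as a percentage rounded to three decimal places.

After-tax nominal return = 4.63% × (1 − 0.1) = 4.1670%.
1 + r = 1.04167 / 1.05130 = 0.990840
After-tax real rate = 0.990840 − 1 → -0.916%.

-0.916%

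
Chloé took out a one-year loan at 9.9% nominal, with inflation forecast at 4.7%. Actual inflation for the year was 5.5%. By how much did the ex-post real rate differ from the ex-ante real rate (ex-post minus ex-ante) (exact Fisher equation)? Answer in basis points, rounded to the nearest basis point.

-80 basis points

Ex-ante: (1 + 0.0990)/(1 + 0.0470) − 1 = 4.9666%
Ex-post: (1 + 0.0990)/(1 + 0.0550) − 1 = 4.1706%
Difference (ex-post − ex-ante) = -0.7960% → -80 basis points.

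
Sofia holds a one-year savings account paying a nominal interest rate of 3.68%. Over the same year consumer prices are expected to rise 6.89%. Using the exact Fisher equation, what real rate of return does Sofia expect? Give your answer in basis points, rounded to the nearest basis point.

-300 basis points

1 + r = 1.03680 / 1.06890 = 0.969969
r = 0.969969 − 1 = -3.0031%, i.e. -300 basis points.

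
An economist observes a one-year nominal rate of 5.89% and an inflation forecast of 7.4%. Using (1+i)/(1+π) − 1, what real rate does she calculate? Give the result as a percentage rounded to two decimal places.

1 + r = 1.05890 / 1.07400 = 0.985940
r = 0.985940 − 1 = -1.4060%, i.e. -1.41%.

-1.41%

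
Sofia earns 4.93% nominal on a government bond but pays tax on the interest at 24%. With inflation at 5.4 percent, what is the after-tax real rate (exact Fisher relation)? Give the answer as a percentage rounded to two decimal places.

After-tax nominal return = 4.93% × (1 − 0.24) = 3.7468%.
1 + r = 1.037468 / 1.05400 = 0.984315
After-tax real rate = 0.984315 − 1 → -1.57%.

-1.57%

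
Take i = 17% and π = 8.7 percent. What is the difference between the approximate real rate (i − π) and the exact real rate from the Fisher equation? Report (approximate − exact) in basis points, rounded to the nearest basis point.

Approximate: r ≈ 17.000% − 8.700% = 8.3000%
Exact: (1 + 0.1700)/(1 + 0.0870) − 1 = 7.6357%
Error = 8.3000% − 7.6357% = 0.6643% → 66 basis points.

66 basis points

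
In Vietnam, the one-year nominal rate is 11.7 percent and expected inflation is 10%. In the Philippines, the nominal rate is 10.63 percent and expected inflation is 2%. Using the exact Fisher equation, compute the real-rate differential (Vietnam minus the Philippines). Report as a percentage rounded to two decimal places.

Vietnam: (1 + 0.1170)/(1 + 0.1000) − 1 = 1.5455%
The Philippines: (1 + 0.1063)/(1 + 0.0200) − 1 = 8.4608%
Differential = 1.5455% − 8.4608% = -6.9153% → -6.92%.

-6.92%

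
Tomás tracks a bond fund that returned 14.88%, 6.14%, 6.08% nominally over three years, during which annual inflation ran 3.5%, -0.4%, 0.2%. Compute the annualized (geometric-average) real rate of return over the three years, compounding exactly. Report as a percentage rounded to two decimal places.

Compound the nominal returns: 1.1488 × 1.0614 × 1.0608 = 1.29347197.
Compound inflation: 1.0350 × 0.9960 × 1.0020 = 1.03292172.
Deflate: 1.29347197 / 1.03292172 = 1.25224588.
Annualized real rate = 1.25224588^(1/3) − 1 = 7.7862% → 7.79%.

7.79%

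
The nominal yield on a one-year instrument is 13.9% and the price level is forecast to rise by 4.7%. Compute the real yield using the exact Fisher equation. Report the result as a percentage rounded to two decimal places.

8.79%

By the Fisher relation, 1 + r = (1 + i)/(1 + π).
1 + r = 1.13900 / 1.04700 = 1.087870
r = 1.087870 − 1 = 8.7870%, i.e. 8.79%.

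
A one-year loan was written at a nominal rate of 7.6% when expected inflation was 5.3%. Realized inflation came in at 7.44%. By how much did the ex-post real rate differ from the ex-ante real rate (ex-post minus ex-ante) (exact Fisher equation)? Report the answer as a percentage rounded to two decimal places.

Ex-ante: (1 + 0.0760)/(1 + 0.0530) − 1 = 2.1842%
Ex-post: (1 + 0.0760)/(1 + 0.0744) − 1 = 0.1489%
Difference (ex-post − ex-ante) = -2.0353% → -2.04%.

-2.04%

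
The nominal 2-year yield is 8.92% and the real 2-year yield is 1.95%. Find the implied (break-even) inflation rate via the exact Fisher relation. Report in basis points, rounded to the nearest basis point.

684 basis points

(1 + π) = (1 + i)/(1 + r) = 1.08920 / 1.01950 = 1.068367
Break-even inflation = 1.068367 − 1 → 684 basis points.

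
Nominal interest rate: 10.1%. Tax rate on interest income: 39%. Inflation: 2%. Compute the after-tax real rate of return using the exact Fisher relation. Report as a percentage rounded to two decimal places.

After-tax nominal return = 10.1% × (1 − 0.39) = 6.1610%.
1 + r = 1.06161 / 1.02000 = 1.040794
After-tax real rate = 1.040794 − 1 → 4.08%.

4.08%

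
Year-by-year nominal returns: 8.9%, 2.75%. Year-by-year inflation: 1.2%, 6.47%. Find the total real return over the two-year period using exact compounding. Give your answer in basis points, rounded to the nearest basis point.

Compound the nominal returns: 1.0890 × 1.0275 = 1.118948.
Compound inflation: 1.0120 × 1.0647 = 1.077476.
Deflate: 1.118948 / 1.077476 = 1.038489.
Total real return = 1.038489 − 1 → 385 basis points.

385 basis points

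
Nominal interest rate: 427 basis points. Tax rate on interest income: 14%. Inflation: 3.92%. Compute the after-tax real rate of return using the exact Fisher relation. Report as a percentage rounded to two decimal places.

After-tax nominal return = 4.27% × (1 − 0.14) = 3.6722%.
1 + r = 1.036722 / 1.03920 = 0.997615
After-tax real rate = 0.997615 − 1 → -0.24%.

-0.24%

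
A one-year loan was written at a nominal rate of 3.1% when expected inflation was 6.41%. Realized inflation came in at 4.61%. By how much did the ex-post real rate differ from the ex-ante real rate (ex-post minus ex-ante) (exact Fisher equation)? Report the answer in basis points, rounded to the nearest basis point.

Ex-ante: (1 + 0.0310)/(1 + 0.0641) − 1 = -3.1106%
Ex-post: (1 + 0.0310)/(1 + 0.0461) − 1 = -1.4435%
Difference (ex-post − ex-ante) = 1.6672% → 167 basis points.

167 basis points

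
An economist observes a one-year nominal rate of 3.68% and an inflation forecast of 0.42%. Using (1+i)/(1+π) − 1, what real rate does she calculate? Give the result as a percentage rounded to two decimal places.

3.25%

By the Fisher relation, 1 + r = (1 + i)/(1 + π).
1 + r = 1.03680 / 1.00420 = 1.032464
r = 1.032464 − 1 = 3.2464%, i.e. 3.25%.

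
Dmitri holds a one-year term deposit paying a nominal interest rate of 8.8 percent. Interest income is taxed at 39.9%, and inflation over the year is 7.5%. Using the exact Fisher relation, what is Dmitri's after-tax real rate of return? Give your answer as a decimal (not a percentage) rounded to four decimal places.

After-tax nominal return = 8.8% × (1 − 0.399) = 5.2888%.
1 + r = 1.052888 / 1.07500 = 0.979431
After-tax real rate = 0.979431 − 1 → -0.0206.

-0.0206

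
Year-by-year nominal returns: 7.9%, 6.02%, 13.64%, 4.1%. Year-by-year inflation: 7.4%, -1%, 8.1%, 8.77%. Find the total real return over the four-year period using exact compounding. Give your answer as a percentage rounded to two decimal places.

Compound the nominal returns: 1.0790 × 1.0602 × 1.1364 × 1.0410 = 1.353291.
Compound inflation: 1.0740 × 0.9900 × 1.0810 × 1.0877 = 1.250185.
Deflate: 1.353291 / 1.250185 = 1.082473.
Total real return = 1.082473 − 1 → 8.25%.

8.25%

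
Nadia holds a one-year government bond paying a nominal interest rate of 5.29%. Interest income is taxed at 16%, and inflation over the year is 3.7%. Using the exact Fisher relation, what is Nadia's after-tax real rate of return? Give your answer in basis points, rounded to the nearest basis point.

After-tax nominal return = 5.29% × (1 − 0.16) = 4.4436%.
1 + r = 1.044436 / 1.03700 = 1.007171
After-tax real rate = 1.007171 − 1 → 72 basis points.

72 basis points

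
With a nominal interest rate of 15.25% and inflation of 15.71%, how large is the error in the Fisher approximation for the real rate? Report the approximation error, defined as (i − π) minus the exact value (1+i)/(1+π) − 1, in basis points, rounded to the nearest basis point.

-6 basis points

Approximate: r ≈ 15.250% − 15.710% = -0.4600%
Exact: (1 + 0.1525)/(1 + 0.1571) − 1 = -0.3975%
Error = -0.4600% − (-0.3975%) = -0.0625% → -6 basis points.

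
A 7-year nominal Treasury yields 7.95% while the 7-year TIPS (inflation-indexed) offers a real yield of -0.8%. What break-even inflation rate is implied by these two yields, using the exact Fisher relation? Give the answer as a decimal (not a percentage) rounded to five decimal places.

0.08821

(1 + π) = (1 + i)/(1 + r) = 1.07950 / 0.99200 = 1.088206
Break-even inflation = 1.088206 − 1 → 0.08821.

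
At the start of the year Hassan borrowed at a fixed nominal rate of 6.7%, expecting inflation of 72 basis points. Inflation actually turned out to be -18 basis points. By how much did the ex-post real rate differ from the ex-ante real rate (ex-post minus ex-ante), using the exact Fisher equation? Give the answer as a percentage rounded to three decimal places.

Ex-ante: (1 + 0.0670)/(1 + 0.0072) − 1 = 5.9373%
Ex-post: (1 + 0.0670)/(1 − 0.0018) − 1 = 6.8924%
Difference (ex-post − ex-ante) = 0.9552% → 0.955%.

0.955%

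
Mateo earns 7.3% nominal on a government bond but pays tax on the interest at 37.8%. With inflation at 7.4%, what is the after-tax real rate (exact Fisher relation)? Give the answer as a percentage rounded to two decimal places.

-2.66%

After-tax nominal return = 7.3% × (1 − 0.378) = 4.5406%.
1 + r = 1.045406 / 1.07400 = 0.973376
After-tax real rate = 0.973376 − 1 → -2.66%.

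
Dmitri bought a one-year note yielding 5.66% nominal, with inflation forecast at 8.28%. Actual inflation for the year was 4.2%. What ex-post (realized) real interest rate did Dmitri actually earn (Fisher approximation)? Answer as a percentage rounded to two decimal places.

Ex-post: 5.66% − 4.2% = 1.460%
So the realized real rate is 1.46%.

1.46%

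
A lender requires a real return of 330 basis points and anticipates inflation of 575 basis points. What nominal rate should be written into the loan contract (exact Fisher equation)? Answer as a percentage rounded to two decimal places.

9.24%

(1 + i) = (1 + r)(1 + π) = 1.03300 × 1.05750 = 1.0923975
i = 1.0923975 − 1, so the required nominal rate is 9.24%.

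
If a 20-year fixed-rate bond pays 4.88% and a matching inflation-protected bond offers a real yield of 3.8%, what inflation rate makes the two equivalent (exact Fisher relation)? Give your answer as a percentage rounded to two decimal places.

(1 + π) = (1 + i)/(1 + r) = 1.04880 / 1.03800 = 1.010405
Break-even inflation = 1.010405 − 1 → 1.04%.

1.04%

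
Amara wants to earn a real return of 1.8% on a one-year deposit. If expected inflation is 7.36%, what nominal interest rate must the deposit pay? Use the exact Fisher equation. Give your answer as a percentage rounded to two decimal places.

9.29%

(1 + i) = (1 + r)(1 + π) = 1.01800 × 1.07360 = 1.0929248
i = 1.0929248 − 1, so the required nominal rate is 9.29%.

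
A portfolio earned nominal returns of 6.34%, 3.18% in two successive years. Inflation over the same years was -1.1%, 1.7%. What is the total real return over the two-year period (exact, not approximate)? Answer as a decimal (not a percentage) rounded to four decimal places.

0.0909

Nominal growth factor = 1.0634 × 1.0318 = 1.097216
Price-level growth factor = 0.9890 × 1.0170 = 1.005813
Real growth factor = 1.097216 / 1.005813 = 1.090875
Total real return = 1.090875 − 1 → 0.0909.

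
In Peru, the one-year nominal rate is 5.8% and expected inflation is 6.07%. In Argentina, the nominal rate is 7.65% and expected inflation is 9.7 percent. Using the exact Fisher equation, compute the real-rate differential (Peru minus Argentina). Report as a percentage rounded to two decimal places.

Peru: (1 + 0.0580)/(1 + 0.0607) − 1 = -0.2545%
Argentina: (1 + 0.0765)/(1 + 0.0970) − 1 = -1.8687%
Differential = -0.2545% − (-1.8687%) = 1.6142% → 1.61%.

1.61%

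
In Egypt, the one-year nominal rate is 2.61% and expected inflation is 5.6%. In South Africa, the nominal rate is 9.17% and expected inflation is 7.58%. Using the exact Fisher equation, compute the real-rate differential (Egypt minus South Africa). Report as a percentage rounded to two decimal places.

-4.31%

Egypt: (1 + 0.0261)/(1 + 0.0560) − 1 = -2.8314%
South Africa: (1 + 0.0917)/(1 + 0.0758) − 1 = 1.4780%
Differential = -2.8314% − 1.4780% = -4.3094% → -4.31%.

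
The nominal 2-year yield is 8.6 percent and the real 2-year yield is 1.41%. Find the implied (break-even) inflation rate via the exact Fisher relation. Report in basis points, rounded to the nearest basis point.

(1 + π) = (1 + i)/(1 + r) = 1.08600 / 1.01410 = 1.070900
Break-even inflation = 1.070900 − 1 → 709 basis points.

709 basis points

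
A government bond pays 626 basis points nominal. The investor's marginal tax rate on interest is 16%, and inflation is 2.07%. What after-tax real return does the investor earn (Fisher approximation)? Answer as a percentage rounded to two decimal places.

3.19%

After-tax nominal return = 6.26% × (1 − 0.16) = 5.2584%.
r ≈ 5.2584% − 2.07% → 3.19%.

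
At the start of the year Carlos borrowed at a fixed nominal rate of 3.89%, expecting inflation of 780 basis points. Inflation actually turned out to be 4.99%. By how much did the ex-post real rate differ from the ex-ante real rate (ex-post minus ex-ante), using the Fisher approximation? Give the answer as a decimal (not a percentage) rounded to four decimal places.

0.0281

Ex-ante: 3.89% − 7.8% = -3.910%
Ex-post: 3.89% − 4.99% = -1.100%
Difference (ex-post − ex-ante) = 2.8100% → 0.0281.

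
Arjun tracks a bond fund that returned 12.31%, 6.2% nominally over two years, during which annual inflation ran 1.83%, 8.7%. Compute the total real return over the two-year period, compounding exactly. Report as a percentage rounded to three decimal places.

7.755%

Nominal growth factor = 1.1231 × 1.0620 = 1.192732
Price-level growth factor = 1.0183 × 1.0870 = 1.106892
Real growth factor = 1.192732 / 1.106892 = 1.077551
Total real return = 1.077551 − 1 → 7.755%.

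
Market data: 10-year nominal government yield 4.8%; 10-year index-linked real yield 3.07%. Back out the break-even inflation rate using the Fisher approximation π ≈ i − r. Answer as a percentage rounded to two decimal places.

1.73%

π ≈ i − r = 4.8% − 3.07% → 1.73%.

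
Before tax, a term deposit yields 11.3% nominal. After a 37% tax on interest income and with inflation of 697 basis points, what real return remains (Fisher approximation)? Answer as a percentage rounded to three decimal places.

0.149%

After-tax nominal return = 11.3% × (1 − 0.37) = 7.1190%.
r ≈ 7.1190% − 6.97% → 0.149%.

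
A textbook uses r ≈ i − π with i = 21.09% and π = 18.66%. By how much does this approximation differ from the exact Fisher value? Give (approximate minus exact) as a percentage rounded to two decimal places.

0.38%

Approximate: r ≈ 21.090% − 18.660% = 2.4300%
Exact: (1 + 0.2109)/(1 + 0.1866) − 1 = 2.0479%
Error = 2.4300% − 2.0479% = 0.3821% → 0.38%.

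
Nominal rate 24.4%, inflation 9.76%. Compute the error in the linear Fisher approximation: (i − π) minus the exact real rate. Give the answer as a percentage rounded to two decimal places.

Approximate: r ≈ 24.400% − 9.760% = 14.6400%
Exact: (1 + 0.2440)/(1 + 0.0976) − 1 = 13.3382%
Error = 14.6400% − 13.3382% = 1.3018% → 1.30%.

1.30%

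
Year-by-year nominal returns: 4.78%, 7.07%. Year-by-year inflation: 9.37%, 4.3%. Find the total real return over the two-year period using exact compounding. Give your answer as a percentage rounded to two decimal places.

Compound the nominal returns: 1.0478 × 1.0707 = 1.121879.
Compound inflation: 1.0937 × 1.0430 = 1.140729.
Deflate: 1.121879 / 1.140729 = 0.983476.
Total real return = 0.983476 − 1 → -1.65%.

-1.65%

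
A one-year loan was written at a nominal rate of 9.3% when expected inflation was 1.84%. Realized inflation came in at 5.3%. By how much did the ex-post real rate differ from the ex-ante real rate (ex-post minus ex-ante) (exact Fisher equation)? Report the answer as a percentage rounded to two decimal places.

-3.53%

Ex-ante: (1 + 0.0930)/(1 + 0.0184) − 1 = 7.3252%
Ex-post: (1 + 0.0930)/(1 + 0.0530) − 1 = 3.7987%
Difference (ex-post − ex-ante) = -3.5265% → -3.53%.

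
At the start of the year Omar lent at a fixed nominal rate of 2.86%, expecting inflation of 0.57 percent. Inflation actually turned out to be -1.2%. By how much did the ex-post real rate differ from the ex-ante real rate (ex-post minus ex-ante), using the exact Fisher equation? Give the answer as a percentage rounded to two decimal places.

1.83%

Ex-ante: (1 + 0.0286)/(1 + 0.0057) − 1 = 2.2770%
Ex-post: (1 + 0.0286)/(1 − 0.0120) − 1 = 4.1093%
Difference (ex-post − ex-ante) = 1.8323% → 1.83%.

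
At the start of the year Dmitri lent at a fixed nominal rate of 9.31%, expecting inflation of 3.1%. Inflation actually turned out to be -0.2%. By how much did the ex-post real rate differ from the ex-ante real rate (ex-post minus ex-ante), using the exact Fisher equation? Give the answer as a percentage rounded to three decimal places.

Ex-ante: (1 + 0.0931)/(1 + 0.0310) − 1 = 6.0233%
Ex-post: (1 + 0.0931)/(1 − 0.0020) − 1 = 9.5291%
Difference (ex-post − ex-ante) = 3.5058% → 3.506%.

3.506%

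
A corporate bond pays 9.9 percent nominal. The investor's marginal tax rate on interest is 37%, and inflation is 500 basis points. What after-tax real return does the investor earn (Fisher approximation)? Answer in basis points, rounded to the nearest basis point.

After-tax nominal return = 9.9% × (1 − 0.37) = 6.2370%.
r ≈ 6.2370% − 5% → 124 basis points.

124 basis points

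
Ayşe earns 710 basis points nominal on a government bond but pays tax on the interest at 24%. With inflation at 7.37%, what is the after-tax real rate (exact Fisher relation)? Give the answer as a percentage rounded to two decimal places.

After-tax nominal return = 7.1% × (1 − 0.24) = 5.3960%.
1 + r = 1.05396 / 1.07370 = 0.981615
After-tax real rate = 0.981615 − 1 → -1.84%.

-1.84%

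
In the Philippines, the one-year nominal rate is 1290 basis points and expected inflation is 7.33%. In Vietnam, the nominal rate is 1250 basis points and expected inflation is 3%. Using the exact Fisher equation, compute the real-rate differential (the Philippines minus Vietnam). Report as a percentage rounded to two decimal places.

The Philippines: (1 + 0.1290)/(1 + 0.0733) − 1 = 5.1896%
Vietnam: (1 + 0.1250)/(1 + 0.0300) − 1 = 9.2233%
Differential = 5.1896% − 9.2233% = -4.0337% → -4.03%.

-4.03%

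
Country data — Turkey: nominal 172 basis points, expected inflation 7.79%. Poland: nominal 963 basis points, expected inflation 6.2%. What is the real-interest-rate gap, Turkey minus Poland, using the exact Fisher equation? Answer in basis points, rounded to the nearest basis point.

-886 basis points

Turkey: (1 + 0.0172)/(1 + 0.0779) − 1 = -5.6313%
Poland: (1 + 0.0963)/(1 + 0.0620) − 1 = 3.2298%
Differential = -5.6313% − 3.2298% = -8.8611% → -886 basis points.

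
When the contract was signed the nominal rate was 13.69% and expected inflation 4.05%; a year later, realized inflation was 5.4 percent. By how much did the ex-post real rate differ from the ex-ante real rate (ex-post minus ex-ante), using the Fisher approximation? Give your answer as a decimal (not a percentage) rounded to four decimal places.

Ex-ante: 13.69% − 4.05% = 9.640%
Ex-post: 13.69% − 5.4% = 8.290%
Difference (ex-post − ex-ante) = -1.3500% → -0.0135.

-0.0135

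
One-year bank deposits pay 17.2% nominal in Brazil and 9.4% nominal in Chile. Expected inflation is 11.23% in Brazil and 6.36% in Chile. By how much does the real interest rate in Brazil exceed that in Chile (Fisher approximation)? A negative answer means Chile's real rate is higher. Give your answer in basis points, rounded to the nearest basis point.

Brazil: 17.2% − 11.23% = 5.970%
Chile: 9.4% − 6.36% = 3.040%
Differential = 2.930% → 293 basis points.

293 basis points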